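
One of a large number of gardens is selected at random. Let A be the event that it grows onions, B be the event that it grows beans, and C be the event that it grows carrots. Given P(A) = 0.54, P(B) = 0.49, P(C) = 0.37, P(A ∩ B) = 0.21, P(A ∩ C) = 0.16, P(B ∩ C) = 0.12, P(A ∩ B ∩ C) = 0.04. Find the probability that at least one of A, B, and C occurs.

By inclusion-exclusion,
P(A ∪ B ∪ C) = 0.54 + 0.49 + 0.37 − 0.21 − 0.16 − 0.12 + 0.04 = 0.95

0.95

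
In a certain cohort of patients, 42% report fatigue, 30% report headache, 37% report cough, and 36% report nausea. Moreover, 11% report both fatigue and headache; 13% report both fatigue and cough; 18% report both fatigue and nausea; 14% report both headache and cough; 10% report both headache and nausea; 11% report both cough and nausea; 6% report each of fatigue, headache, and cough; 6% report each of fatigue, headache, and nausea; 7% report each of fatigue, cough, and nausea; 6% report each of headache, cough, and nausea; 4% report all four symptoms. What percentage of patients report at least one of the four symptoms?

89%

P(at least one) = 42 + 30 + 37 + 36 − 11 − 13 − 18 − 14 − 10 − 11 + 6 + 6 + 7 + 6 − 4 = 89%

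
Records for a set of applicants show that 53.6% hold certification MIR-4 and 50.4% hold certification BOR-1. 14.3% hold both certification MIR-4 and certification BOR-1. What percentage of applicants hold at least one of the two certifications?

89.7%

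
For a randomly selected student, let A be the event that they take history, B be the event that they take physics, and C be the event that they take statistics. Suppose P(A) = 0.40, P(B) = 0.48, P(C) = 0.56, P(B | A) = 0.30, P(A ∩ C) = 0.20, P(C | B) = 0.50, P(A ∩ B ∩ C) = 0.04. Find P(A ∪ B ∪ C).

0.92

P(A ∩ B) = P(A)·P(B|A) = 0.40 × 0.30 = 0.12
P(B ∩ C) = P(B)·P(C|B) = 0.48 × 0.50 = 0.24
Inclusion–exclusion gives
P(A ∪ B ∪ C) = 0.40 + 0.48 + 0.56 − 0.12 − 0.20 − 0.24 + 0.04 = 0.92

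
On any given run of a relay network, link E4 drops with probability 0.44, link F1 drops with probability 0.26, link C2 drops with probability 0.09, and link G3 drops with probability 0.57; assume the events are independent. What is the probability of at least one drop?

0.83784528

P(none) = (1 − 0.44) × (1 − 0.26) × (1 − 0.09) × (1 − 0.57) = 0.56 × 0.74 × 0.91 × 0.43 = 0.16215472
P(at least one) = 1 − 0.16215472 = 0.83784528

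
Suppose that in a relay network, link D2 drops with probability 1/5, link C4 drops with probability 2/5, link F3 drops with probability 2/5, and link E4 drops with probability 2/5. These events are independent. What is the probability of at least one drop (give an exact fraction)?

517/625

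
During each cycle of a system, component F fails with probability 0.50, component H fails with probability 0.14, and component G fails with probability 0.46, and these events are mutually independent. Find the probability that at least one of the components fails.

0.7678

Independence gives P(none) = ∏(1 − pᵢ).
P(none) = (1 − 0.50) × (1 − 0.14) × (1 − 0.46) = 0.50 × 0.86 × 0.54 = 0.2322
P(at least one) = 1 − 0.2322 = 0.7678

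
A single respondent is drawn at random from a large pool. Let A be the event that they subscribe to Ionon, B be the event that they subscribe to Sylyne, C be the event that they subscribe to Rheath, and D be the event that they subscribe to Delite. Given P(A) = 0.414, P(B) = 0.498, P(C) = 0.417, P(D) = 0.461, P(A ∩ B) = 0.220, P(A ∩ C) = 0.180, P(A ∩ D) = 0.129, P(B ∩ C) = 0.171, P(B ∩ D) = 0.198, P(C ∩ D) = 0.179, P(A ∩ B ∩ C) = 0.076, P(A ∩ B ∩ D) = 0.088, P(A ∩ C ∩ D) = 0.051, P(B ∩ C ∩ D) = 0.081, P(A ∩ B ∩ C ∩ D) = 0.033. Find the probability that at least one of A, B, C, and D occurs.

Using inclusion–exclusion:
P(A ∪ B ∪ C ∪ D) = 0.414 + 0.498 + 0.417 + 0.461 − 0.220 − 0.180 − 0.129 − 0.171 − 0.198 − 0.179 + 0.076 + 0.088 + 0.051 + 0.081 − 0.033 = 0.976

0.976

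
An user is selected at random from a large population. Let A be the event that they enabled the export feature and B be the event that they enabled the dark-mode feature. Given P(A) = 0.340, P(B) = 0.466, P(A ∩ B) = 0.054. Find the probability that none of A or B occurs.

P(A ∪ B) = 0.340 + 0.466 − 0.054 = 0.752
P(none) = 1 − 0.752 = 0.248

0.248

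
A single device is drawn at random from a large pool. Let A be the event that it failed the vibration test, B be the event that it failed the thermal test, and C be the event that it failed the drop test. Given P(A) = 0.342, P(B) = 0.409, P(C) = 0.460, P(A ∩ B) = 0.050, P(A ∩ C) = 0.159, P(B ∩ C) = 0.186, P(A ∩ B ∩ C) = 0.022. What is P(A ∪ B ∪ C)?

Using inclusion–exclusion:
P(A ∪ B ∪ C) = 0.342 + 0.409 + 0.460 − 0.050 − 0.159 − 0.186 + 0.022 = 0.838

0.838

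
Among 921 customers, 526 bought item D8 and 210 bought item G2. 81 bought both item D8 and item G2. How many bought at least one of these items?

|at least one| = 526 + 210 − 81 = 655

655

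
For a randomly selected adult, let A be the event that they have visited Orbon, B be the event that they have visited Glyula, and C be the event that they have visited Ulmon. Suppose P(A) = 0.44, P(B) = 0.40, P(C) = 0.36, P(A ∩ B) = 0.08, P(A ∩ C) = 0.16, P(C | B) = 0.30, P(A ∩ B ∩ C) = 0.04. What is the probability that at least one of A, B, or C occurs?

0.88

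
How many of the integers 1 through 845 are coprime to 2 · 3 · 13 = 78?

260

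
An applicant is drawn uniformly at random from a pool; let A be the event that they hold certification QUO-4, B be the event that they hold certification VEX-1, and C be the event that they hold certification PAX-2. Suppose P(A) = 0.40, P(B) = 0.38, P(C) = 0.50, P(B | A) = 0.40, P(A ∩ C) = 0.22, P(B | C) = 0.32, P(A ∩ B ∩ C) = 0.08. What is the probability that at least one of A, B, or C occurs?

P(A ∩ B) = P(A)·P(B|A) = 0.40 × 0.40 = 0.16
P(B ∩ C) = P(C)·P(B|C) = 0.50 × 0.32 = 0.16
P(A ∪ B ∪ C) = 0.40 + 0.38 + 0.50 − 0.16 − 0.22 − 0.16 + 0.08 = 0.82

0.82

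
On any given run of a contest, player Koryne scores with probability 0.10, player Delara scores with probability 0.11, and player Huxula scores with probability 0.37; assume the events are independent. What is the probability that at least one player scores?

P(none) = (1 − 0.10) × (1 − 0.11) × (1 − 0.37) = 0.90 × 0.89 × 0.63 = 0.50463
P(at least one) = 1 − 0.50463 = 0.49537

0.49537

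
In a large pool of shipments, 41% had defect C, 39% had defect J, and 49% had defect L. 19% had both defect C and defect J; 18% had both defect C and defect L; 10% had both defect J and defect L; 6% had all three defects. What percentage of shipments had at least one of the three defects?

P(at least one) = 41 + 39 + 49 − 19 − 18 − 10 + 6 = 88%

88%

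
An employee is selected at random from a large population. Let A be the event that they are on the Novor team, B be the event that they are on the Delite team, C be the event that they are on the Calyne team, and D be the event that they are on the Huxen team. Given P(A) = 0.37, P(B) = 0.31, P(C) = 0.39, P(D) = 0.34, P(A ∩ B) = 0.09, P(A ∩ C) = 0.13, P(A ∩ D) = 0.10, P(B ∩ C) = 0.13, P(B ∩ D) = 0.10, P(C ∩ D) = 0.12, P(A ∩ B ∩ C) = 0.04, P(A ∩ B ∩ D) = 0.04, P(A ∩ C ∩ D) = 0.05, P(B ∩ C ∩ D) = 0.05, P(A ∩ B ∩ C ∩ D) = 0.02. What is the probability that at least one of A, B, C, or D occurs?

0.90

By inclusion-exclusion,
P(A ∪ B ∪ C ∪ D) = 0.37 + 0.31 + 0.39 + 0.34 − 0.09 − 0.13 − 0.10 − 0.13 − 0.10 − 0.12 + 0.04 + 0.04 + 0.05 + 0.05 − 0.02 = 0.90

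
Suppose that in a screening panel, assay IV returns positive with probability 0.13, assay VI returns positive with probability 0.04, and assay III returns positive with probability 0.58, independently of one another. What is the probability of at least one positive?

0.649216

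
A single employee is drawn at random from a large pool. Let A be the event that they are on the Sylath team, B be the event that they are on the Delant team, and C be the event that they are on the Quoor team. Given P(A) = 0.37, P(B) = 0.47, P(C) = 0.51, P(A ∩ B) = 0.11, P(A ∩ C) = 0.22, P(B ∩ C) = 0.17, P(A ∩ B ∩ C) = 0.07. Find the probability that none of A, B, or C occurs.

0.08

P(A ∪ B ∪ C) = 0.37 + 0.47 + 0.51 − 0.11 − 0.22 − 0.17 + 0.07 = 0.92
P(none) = 1 − 0.92 = 0.08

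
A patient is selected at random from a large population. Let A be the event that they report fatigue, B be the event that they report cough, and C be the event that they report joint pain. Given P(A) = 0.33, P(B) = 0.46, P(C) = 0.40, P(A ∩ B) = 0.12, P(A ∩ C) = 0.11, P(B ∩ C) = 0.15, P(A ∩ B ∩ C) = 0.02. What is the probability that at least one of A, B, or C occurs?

P(A ∪ B ∪ C) = 0.33 + 0.46 + 0.40 − 0.12 − 0.11 − 0.15 + 0.02 = 0.83

0.83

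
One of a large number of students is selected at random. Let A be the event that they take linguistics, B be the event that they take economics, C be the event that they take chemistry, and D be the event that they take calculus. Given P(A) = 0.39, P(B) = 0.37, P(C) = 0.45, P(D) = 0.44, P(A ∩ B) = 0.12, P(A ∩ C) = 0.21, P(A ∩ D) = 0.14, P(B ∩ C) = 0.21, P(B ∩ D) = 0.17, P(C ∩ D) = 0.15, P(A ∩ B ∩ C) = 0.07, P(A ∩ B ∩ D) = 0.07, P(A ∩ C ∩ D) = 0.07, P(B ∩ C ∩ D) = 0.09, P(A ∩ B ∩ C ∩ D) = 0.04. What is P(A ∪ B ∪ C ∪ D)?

0.91

By inclusion–exclusion:
P(A ∪ B ∪ C ∪ D) = 0.39 + 0.37 + 0.45 + 0.44 − 0.12 − 0.21 − 0.14 − 0.21 − 0.17 − 0.15 + 0.07 + 0.07 + 0.07 + 0.09 − 0.04 = 0.91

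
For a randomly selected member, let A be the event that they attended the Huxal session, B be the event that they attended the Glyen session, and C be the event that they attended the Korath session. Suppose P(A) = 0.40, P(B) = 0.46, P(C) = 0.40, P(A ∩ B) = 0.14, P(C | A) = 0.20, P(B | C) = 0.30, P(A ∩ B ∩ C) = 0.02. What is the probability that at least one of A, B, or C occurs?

0.94

P(A ∩ C) = P(A)·P(C|A) = 0.40 × 0.20 = 0.08
P(B ∩ C) = P(C)·P(B|C) = 0.40 × 0.30 = 0.12
Inclusion–exclusion gives
P(A ∪ B ∪ C) = 0.40 + 0.46 + 0.40 − 0.14 − 0.08 − 0.12 + 0.02 = 0.94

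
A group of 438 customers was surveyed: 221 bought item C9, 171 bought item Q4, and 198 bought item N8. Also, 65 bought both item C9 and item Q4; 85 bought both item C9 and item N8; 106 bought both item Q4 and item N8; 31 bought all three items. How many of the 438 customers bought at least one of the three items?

365

Inclusion–exclusion gives
|union| = 221 + 171 + 198 − 65 − 85 − 106 + 31 = 365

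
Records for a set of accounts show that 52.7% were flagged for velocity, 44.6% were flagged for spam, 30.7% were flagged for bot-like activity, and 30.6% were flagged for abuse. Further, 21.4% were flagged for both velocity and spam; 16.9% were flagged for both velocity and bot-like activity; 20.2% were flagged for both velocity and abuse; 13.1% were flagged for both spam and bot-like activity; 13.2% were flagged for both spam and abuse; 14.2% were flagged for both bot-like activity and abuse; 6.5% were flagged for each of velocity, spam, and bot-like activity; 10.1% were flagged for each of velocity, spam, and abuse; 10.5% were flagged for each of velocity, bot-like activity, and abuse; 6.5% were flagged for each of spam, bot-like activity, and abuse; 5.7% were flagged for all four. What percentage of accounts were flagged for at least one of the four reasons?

P(≥1) = 52.7 + 44.6 + 30.7 + 30.6 − 21.4 − 16.9 − 20.2 − 13.1 − 13.2 − 14.2 + 6.5 + 10.1 + 10.5 + 6.5 − 5.7 = 87.5%

87.5%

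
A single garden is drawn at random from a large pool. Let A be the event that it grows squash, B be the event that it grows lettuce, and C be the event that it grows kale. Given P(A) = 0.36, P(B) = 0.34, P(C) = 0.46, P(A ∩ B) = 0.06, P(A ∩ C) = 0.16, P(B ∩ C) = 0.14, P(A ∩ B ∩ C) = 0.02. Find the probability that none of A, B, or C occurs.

P(A ∪ B ∪ C) = 0.36 + 0.34 + 0.46 − 0.06 − 0.16 − 0.14 + 0.02 = 0.82
P(none) = 1 − 0.82 = 0.18

0.18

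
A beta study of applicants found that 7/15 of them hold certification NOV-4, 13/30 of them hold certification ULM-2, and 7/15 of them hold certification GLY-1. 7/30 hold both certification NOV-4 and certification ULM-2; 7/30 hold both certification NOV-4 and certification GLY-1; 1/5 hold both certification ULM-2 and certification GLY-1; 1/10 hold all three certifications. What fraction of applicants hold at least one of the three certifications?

Using inclusion–exclusion:
P(union) = 7/15 + 13/30 + 7/15 − 7/30 − 7/30 − 1/5 + 1/10 = 4/5

4/5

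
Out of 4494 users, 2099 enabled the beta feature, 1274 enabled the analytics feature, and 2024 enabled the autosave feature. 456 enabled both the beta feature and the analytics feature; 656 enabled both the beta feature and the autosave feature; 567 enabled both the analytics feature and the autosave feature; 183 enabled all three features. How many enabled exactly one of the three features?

2588

N(exactly one) = 2099 + 1274 + 2024 − 2·456 − 2·656 − 2·567 + 3·183 = 2588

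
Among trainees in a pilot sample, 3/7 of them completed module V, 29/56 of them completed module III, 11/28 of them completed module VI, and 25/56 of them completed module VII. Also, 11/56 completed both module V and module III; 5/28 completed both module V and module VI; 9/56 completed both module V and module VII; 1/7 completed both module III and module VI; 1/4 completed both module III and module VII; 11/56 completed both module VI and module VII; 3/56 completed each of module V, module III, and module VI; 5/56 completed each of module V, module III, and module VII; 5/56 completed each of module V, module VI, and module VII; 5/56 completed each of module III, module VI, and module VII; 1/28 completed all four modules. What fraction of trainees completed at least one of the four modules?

53/56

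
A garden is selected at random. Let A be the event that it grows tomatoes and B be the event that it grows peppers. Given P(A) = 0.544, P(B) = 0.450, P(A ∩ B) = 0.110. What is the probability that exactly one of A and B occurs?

Using the inclusion–exclusion count for exactly one event:
P(exactly one) = 0.544 + 0.450 − 2·0.110 = 0.774

0.774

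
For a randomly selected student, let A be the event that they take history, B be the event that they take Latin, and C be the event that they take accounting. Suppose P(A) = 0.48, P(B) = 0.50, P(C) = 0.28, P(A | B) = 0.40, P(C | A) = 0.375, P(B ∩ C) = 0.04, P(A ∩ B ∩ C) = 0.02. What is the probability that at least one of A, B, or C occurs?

0.86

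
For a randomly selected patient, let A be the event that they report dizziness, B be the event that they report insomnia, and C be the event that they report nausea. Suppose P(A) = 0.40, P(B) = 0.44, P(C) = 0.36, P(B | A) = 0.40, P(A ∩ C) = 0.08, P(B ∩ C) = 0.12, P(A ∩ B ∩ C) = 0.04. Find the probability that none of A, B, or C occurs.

0.12

P(A ∩ B) = P(A)·P(B|A) = 0.40 × 0.40 = 0.16
Inclusion–exclusion gives
P(A ∪ B ∪ C) = 0.40 + 0.44 + 0.36 − 0.16 − 0.08 − 0.12 + 0.04 = 0.88
P(none) = 1 − 0.88 = 0.12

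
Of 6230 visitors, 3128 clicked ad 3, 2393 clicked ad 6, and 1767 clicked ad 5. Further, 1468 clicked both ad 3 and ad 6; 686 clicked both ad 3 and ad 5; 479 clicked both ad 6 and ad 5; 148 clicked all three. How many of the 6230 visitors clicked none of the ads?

1427

By inclusion-exclusion,
|at least one| = 3128 + 2393 + 1767 − 1468 − 686 − 479 + 148 = 4803
None: 6230 − 4803 = 1427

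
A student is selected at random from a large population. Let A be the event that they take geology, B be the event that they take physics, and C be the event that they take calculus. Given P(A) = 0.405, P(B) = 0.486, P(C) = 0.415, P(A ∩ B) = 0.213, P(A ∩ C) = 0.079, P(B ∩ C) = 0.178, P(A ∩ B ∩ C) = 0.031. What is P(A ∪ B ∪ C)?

0.867

P(A ∪ B ∪ C) = 0.405 + 0.486 + 0.415 − 0.213 − 0.079 − 0.178 + 0.031 = 0.867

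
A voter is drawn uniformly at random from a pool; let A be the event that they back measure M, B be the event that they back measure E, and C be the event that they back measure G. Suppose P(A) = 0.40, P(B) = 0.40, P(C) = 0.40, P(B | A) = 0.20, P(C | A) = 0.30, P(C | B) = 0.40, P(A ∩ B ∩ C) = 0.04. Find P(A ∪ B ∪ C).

0.88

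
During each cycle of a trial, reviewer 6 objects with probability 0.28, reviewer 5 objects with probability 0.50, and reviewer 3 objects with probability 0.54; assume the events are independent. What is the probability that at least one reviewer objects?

0.8344

P(none) = (1 − 0.28) × (1 − 0.50) × (1 − 0.54) = 0.72 × 0.50 × 0.46 = 0.1656
P(at least one) = 1 − 0.1656 = 0.8344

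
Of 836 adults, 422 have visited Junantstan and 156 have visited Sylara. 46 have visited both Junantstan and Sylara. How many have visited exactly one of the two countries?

486

By inclusion–exclusion (exactly-one form):
|exactly one| = 422 + 156 − 2·46 = 486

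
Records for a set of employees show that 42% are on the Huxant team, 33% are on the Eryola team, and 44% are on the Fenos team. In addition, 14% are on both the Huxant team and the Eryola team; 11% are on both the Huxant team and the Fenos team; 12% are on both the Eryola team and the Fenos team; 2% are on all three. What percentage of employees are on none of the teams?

16%

P(at least one) = 42 + 33 + 44 − 14 − 11 − 12 + 2 = 84%
P(none) = 100% − 84% = 16%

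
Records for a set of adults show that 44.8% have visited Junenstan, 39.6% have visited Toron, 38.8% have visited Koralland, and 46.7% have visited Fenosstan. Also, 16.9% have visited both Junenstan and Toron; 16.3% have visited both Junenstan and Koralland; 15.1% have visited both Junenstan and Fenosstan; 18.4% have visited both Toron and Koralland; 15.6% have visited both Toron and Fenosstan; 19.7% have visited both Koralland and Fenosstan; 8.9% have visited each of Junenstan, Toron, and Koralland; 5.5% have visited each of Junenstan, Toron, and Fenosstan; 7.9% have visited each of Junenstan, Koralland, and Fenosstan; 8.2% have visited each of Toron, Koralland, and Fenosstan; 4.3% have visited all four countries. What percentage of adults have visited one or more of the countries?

94.1%

Apply inclusion-exclusion:
P(at least one) = 44.8 + 39.6 + 38.8 + 46.7 − 16.9 − 16.3 − 15.1 − 18.4 − 15.6 − 19.7 + 8.9 + 5.5 + 7.9 + 8.2 − 4.3 = 94.1%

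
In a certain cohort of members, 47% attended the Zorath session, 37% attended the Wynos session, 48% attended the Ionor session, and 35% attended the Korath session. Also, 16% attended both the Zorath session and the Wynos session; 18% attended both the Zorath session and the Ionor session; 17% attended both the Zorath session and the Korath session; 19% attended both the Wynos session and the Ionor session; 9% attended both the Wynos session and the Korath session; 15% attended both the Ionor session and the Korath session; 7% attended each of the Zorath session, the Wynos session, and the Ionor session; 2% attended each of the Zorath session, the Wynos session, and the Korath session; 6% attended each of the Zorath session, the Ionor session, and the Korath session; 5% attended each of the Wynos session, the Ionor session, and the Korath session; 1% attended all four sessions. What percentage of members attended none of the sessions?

8%

Apply inclusion-exclusion:
P(≥1) = 47 + 37 + 48 + 35 − 16 − 18 − 17 − 19 − 9 − 15 + 7 + 2 + 6 + 5 − 1 = 92%
P(none) = 100% − 92% = 8%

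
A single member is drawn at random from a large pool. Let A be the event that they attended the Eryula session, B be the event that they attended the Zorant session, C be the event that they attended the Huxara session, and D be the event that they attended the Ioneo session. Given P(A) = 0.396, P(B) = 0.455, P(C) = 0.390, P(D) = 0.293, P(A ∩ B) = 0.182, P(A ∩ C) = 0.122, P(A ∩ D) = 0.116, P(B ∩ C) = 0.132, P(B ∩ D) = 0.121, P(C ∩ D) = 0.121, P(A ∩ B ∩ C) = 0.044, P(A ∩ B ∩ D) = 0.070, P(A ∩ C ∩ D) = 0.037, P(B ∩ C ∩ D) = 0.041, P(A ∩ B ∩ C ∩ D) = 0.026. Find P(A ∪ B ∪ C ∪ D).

0.906

Inclusion–exclusion gives
P(A ∪ B ∪ C ∪ D) = 0.396 + 0.455 + 0.390 + 0.293 − 0.182 − 0.122 − 0.116 − 0.132 − 0.121 − 0.121 + 0.044 + 0.070 + 0.037 + 0.041 − 0.026 = 0.906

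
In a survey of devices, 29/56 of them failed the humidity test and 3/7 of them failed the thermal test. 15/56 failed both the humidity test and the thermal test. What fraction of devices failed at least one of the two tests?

By inclusion-exclusion,
P(union) = 29/56 + 3/7 − 15/56 = 19/28

19/28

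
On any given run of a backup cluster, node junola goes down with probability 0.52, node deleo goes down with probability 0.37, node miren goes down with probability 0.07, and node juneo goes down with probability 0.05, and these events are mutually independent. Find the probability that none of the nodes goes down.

P(none) = (1 − 0.52) × (1 − 0.37) × (1 − 0.07) × (1 − 0.05) = 0.48 × 0.63 × 0.93 × 0.95 = 0.2671704

0.2671704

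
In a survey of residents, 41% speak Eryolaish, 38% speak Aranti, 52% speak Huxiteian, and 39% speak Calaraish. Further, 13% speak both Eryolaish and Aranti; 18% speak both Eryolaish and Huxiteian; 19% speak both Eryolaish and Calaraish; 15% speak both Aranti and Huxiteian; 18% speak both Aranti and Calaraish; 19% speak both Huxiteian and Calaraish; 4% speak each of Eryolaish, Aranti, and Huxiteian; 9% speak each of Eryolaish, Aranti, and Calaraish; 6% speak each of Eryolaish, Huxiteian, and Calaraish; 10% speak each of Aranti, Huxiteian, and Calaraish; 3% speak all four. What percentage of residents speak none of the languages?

Inclusion–exclusion gives
P(≥1) = 41 + 38 + 52 + 39 − 13 − 18 − 19 − 15 − 18 − 19 + 4 + 9 + 6 + 10 − 3 = 94%
P(none) = 100% − 94% = 6%

6%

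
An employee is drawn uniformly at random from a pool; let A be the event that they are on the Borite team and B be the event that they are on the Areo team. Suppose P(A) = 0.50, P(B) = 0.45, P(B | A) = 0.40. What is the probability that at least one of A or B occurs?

P(A ∩ B) = P(A)·P(B|A) = 0.50 × 0.40 = 0.20
Using inclusion–exclusion:
P(A ∪ B) = 0.50 + 0.45 − 0.20 = 0.75

0.75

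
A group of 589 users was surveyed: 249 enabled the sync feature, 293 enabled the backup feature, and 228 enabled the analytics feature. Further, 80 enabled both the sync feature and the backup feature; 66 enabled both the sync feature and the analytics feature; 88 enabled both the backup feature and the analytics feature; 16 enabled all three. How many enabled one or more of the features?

|at least one| = 249 + 293 + 228 − 80 − 66 − 88 + 16 = 552

552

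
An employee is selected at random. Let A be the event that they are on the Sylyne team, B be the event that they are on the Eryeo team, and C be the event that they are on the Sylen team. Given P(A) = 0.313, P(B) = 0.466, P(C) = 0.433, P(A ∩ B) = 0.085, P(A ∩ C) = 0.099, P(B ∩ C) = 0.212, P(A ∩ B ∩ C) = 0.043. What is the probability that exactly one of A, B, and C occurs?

0.549

Using the inclusion–exclusion count for exactly one event:
P(exactly one) = 0.313 + 0.466 + 0.433 − 2·0.085 − 2·0.099 − 2·0.212 + 3·0.043 = 0.549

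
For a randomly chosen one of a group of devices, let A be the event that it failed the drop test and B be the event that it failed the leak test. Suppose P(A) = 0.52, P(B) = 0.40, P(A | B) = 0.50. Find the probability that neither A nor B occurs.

P(A ∩ B) = P(B)·P(A|B) = 0.40 × 0.50 = 0.20
P(A ∪ B) = 0.52 + 0.40 − 0.20 = 0.72
P(none) = 1 − 0.72 = 0.28

0.28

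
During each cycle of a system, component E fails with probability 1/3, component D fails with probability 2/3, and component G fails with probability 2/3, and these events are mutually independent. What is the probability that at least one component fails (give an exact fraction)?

25/27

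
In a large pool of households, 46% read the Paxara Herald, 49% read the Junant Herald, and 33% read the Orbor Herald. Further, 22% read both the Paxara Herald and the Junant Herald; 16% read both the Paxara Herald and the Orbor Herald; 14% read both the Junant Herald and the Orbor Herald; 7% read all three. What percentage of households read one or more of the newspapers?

83%

By inclusion–exclusion:
P(union) = 46 + 49 + 33 − 22 − 16 − 14 + 7 = 83%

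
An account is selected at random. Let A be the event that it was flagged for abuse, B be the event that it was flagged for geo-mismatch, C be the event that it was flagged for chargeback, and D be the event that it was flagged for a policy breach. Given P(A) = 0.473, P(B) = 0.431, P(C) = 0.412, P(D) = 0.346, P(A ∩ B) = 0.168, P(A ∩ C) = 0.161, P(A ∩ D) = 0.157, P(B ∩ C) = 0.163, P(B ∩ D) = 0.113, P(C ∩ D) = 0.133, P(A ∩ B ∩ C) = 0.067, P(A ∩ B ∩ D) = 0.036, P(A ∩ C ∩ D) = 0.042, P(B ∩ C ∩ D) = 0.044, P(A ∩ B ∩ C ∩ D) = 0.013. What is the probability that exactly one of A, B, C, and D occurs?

0.387

Using the inclusion–exclusion count for exactly one event:
P(exactly one) = 0.473 + 0.431 + 0.412 + 0.346 − 2·0.168 − 2·0.161 − 2·0.157 − 2·0.163 − 2·0.113 − 2·0.133 + 3·0.067 + 3·0.036 + 3·0.042 + 3·0.044 − 4·0.013 = 0.387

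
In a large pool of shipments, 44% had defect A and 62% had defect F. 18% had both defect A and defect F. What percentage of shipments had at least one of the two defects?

88%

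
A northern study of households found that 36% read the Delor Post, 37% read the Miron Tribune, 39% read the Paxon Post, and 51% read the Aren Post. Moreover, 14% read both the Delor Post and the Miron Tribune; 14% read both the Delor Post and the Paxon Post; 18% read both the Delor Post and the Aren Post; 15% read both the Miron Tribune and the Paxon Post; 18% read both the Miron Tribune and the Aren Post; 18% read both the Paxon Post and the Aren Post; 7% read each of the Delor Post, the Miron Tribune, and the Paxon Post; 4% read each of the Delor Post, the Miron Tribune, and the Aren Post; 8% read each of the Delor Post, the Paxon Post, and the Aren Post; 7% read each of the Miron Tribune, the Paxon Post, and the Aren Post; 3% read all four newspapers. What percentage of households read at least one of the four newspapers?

Inclusion–exclusion gives
P(at least one) = 36 + 37 + 39 + 51 − 14 − 14 − 18 − 15 − 18 − 18 + 7 + 4 + 8 + 7 − 3 = 89%

89%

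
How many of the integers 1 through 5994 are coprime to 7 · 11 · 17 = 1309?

Using inclusion–exclusion:
856 + 544 + 352 − 77 − 50 − 32 + 4 = 1597
5994 − 1597 = 4397

4397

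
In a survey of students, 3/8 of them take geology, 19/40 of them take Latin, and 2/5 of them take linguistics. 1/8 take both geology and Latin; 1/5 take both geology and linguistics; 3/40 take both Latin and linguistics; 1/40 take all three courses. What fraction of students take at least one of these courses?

P(≥1) = 3/8 + 19/40 + 2/5 − 1/8 − 1/5 − 3/40 + 1/40 = 7/8

7/8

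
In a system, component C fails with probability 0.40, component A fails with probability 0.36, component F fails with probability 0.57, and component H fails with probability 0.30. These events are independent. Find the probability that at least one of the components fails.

0.884416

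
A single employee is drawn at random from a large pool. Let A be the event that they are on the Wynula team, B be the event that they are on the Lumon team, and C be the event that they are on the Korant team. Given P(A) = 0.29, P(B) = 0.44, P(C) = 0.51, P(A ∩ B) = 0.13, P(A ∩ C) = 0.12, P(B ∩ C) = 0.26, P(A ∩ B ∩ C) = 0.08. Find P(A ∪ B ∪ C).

P(A ∪ B ∪ C) = 0.29 + 0.44 + 0.51 − 0.13 − 0.12 − 0.26 + 0.08 = 0.81

0.81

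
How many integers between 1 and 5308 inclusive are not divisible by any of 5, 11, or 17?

3634

1061 + 482 + 312 − 96 − 62 − 28 + 5 = 1674
5308 − 1674 = 3634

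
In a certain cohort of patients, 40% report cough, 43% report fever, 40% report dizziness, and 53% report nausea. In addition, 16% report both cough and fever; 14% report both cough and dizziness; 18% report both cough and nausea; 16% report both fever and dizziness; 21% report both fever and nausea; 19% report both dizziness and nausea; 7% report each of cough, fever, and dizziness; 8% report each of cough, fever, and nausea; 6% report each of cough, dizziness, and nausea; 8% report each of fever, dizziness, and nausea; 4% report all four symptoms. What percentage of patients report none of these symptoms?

P(≥1) = 40 + 43 + 40 + 53 − 16 − 14 − 18 − 16 − 21 − 19 + 7 + 8 + 6 + 8 − 4 = 97%
P(none) = 100% − 97% = 3%

3%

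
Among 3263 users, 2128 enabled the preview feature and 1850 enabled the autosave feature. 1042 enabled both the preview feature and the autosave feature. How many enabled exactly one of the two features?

1894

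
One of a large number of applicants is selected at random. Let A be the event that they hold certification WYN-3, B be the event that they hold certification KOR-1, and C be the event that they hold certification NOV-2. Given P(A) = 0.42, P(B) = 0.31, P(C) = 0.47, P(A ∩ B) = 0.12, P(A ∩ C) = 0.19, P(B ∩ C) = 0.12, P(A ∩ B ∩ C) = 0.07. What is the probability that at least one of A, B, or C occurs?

0.84

P(A ∪ B ∪ C) = 0.42 + 0.31 + 0.47 − 0.12 − 0.19 − 0.12 + 0.07 = 0.84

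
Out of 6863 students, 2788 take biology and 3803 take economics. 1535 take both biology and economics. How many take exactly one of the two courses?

3521

N(exactly one) = 2788 + 3803 − 2·1535 = 3521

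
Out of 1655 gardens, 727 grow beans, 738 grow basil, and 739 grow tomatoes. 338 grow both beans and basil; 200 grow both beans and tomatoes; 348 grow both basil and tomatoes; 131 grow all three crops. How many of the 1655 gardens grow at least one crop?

1449

N(≥1) = 727 + 738 + 739 − 338 − 200 − 348 + 131 = 1449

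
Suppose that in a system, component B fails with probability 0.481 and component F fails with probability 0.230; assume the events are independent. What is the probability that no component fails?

P(none) = (1 − 0.481) × (1 − 0.230) = 0.519 × 0.770 = 0.39963

0.39963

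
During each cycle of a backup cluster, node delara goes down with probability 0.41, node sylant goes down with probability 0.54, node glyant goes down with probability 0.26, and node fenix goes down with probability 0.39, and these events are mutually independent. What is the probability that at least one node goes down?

0.87749004

Since the events are independent, P(none) is the product of the individual non-occurrence probabilities.
P(none) = (1 − 0.41) × (1 − 0.54) × (1 − 0.26) × (1 − 0.39) = 0.59 × 0.46 × 0.74 × 0.61 = 0.12250996
P(at least one) = 1 − 0.12250996 = 0.87749004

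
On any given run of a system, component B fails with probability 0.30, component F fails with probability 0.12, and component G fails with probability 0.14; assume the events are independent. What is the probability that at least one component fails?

0.47024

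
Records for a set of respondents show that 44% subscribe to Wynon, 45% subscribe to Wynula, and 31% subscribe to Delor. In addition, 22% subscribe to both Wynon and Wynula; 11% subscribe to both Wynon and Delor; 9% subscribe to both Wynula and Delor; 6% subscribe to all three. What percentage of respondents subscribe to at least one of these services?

By inclusion-exclusion,
P(≥1) = 44 + 45 + 31 − 22 − 11 − 9 + 6 = 84%

84%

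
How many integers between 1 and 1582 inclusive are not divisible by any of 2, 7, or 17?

⌊1582/2⌋ + ⌊1582/7⌋ + ⌊1582/17⌋ − ⌊1582/14⌋ − ⌊1582/34⌋ − ⌊1582/119⌋ + ⌊1582/238⌋ = 791 + 226 + 93 − 113 − 46 − 13 + 6 = 944
1582 − 944 = 638

638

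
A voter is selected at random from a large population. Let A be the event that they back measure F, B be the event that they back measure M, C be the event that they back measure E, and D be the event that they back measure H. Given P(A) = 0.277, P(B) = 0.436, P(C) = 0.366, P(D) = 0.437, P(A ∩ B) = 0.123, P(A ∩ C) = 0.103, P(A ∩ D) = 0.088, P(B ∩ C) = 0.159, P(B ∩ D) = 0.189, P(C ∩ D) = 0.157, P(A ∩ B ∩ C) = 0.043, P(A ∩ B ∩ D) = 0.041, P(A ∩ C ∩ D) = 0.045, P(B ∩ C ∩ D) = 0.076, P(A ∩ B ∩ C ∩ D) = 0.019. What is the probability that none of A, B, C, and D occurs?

0.117

By inclusion-exclusion,
P(A ∪ B ∪ C ∪ D) = 0.277 + 0.436 + 0.366 + 0.437 − 0.123 − 0.103 − 0.088 − 0.159 − 0.189 − 0.157 + 0.043 + 0.041 + 0.045 + 0.076 − 0.019 = 0.883
P(none) = 1 − 0.883 = 0.117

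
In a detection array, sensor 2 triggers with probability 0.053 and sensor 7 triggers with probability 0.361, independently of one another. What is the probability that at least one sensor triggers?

Since the events are independent, P(none) is the product of the individual non-occurrence probabilities.
P(none) = (1 − 0.053) × (1 − 0.361) = 0.947 × 0.639 = 0.605133
P(at least one) = 1 − 0.605133 = 0.394867

0.394867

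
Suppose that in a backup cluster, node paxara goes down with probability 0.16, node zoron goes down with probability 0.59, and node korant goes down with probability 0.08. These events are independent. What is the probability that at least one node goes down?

P(none) = (1 − 0.16) × (1 − 0.59) × (1 − 0.08) = 0.84 × 0.41 × 0.92 = 0.316848
P(at least one) = 1 − 0.316848 = 0.683152

0.683152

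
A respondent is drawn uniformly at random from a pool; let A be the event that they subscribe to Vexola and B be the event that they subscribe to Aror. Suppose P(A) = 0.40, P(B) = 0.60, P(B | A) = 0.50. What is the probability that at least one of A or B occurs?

P(A ∩ B) = P(A)·P(B|A) = 0.40 × 0.50 = 0.20
P(A ∪ B) = 0.40 + 0.60 − 0.20 = 0.80

0.80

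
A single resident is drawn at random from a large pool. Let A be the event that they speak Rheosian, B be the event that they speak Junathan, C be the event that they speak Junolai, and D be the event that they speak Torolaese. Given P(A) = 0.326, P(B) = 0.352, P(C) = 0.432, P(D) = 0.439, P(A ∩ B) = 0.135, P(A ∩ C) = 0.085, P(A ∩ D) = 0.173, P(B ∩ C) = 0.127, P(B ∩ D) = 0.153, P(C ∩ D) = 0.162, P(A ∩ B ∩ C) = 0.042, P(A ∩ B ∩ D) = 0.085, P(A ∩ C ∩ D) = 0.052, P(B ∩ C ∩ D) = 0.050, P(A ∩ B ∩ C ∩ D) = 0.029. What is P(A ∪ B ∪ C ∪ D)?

By inclusion–exclusion:
P(A ∪ B ∪ C ∪ D) = 0.326 + 0.352 + 0.432 + 0.439 − 0.135 − 0.085 − 0.173 − 0.127 − 0.153 − 0.162 + 0.042 + 0.085 + 0.052 + 0.050 − 0.029 = 0.914

0.914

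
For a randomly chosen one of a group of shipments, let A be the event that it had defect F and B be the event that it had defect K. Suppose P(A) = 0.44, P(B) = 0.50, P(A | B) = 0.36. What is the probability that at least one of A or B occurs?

0.76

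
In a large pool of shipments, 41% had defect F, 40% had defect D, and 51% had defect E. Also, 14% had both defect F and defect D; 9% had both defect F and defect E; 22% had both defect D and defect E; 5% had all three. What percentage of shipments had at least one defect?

92%

P(union) = 41 + 40 + 51 − 14 − 9 − 22 + 5 = 92%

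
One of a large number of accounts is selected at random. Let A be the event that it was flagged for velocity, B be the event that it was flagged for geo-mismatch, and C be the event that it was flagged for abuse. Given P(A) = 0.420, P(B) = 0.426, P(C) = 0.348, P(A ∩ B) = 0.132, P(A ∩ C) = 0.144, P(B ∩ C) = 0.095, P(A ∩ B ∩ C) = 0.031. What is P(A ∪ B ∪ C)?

Apply inclusion-exclusion:
P(A ∪ B ∪ C) = 0.420 + 0.426 + 0.348 − 0.132 − 0.144 − 0.095 + 0.031 = 0.854

0.854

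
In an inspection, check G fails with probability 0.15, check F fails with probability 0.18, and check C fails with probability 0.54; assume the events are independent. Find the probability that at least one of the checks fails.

P(none) = (1 − 0.15) × (1 − 0.18) × (1 − 0.54) = 0.85 × 0.82 × 0.46 = 0.32062
P(at least one) = 1 − 0.32062 = 0.67938

0.67938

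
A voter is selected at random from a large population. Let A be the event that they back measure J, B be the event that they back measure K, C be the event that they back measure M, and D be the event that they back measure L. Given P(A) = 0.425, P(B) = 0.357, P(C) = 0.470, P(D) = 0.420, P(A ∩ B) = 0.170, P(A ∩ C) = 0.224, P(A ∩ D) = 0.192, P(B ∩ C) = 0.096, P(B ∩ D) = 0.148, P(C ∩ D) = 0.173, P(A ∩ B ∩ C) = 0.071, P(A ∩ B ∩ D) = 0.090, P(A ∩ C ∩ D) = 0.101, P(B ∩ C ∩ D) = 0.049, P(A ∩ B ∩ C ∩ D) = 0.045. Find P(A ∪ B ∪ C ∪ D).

0.935

P(A ∪ B ∪ C ∪ D) = 0.425 + 0.357 + 0.470 + 0.420 − 0.170 − 0.224 − 0.192 − 0.096 − 0.148 − 0.173 + 0.071 + 0.090 + 0.101 + 0.049 − 0.045 = 0.935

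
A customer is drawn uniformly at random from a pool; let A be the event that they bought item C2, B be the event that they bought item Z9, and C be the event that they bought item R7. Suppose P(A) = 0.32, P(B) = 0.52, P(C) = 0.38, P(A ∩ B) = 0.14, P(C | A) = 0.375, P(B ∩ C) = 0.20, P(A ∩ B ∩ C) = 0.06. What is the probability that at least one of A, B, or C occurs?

0.82

P(A ∩ C) = P(A)·P(C|A) = 0.32 × 0.375 = 0.12
Inclusion–exclusion gives
P(A ∪ B ∪ C) = 0.32 + 0.52 + 0.38 − 0.14 − 0.12 − 0.20 + 0.06 = 0.82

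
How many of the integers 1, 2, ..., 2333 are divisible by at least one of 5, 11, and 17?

466 + 212 + 137 − 42 − 27 − 12 + 2 = 736

736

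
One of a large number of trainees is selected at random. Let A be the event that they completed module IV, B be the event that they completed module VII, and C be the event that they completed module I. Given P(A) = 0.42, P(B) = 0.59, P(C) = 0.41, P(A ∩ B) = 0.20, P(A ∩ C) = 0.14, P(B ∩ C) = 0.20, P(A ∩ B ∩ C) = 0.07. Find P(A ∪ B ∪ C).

P(A ∪ B ∪ C) = 0.42 + 0.59 + 0.41 − 0.20 − 0.14 − 0.20 + 0.07 = 0.95

0.95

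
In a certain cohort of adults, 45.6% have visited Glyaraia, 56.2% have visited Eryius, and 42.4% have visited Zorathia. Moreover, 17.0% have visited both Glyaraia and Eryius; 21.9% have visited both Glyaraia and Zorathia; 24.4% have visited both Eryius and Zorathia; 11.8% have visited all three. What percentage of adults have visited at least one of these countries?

92.7%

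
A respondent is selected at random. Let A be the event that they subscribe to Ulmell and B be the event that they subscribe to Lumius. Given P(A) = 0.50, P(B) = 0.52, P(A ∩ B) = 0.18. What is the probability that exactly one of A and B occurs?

By inclusion–exclusion (exactly-one form):
P(exactly one) = 0.50 + 0.52 − 2·0.18 = 0.66

0.66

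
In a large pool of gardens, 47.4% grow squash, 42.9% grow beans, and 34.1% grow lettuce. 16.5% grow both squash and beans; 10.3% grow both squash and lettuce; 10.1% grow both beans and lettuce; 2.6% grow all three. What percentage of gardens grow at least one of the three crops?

Inclusion–exclusion gives
P(union) = 47.4 + 42.9 + 34.1 − 16.5 − 10.3 − 10.1 + 2.6 = 90.1%

90.1%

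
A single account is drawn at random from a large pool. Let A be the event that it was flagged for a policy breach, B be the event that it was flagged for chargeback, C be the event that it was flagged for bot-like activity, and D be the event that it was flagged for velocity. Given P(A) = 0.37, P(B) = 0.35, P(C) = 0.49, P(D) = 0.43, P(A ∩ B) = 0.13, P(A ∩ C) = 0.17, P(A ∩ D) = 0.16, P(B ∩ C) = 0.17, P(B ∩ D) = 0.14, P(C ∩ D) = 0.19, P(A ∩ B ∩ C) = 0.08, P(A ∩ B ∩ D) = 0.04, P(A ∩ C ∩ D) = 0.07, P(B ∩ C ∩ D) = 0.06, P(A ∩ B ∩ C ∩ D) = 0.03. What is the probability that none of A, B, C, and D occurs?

0.10

Apply inclusion-exclusion:
P(A ∪ B ∪ C ∪ D) = 0.37 + 0.35 + 0.49 + 0.43 − 0.13 − 0.17 − 0.16 − 0.17 − 0.14 − 0.19 + 0.08 + 0.04 + 0.07 + 0.06 − 0.03 = 0.90
P(none) = 1 − 0.90 = 0.10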